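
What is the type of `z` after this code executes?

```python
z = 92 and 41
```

'and' returns the last value when all truthy (41, which is int)

int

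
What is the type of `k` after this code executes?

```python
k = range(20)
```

range() returns a range object

range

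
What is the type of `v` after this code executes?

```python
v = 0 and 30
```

'and' returns the first falsy value (0, which is int)

int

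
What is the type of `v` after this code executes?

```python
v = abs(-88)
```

abs() of int returns int

int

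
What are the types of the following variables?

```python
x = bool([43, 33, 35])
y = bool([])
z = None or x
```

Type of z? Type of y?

None or <bool> returns the bool; bool() returns bool

bool, bool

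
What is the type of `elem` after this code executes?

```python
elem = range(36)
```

range() returns a range object

range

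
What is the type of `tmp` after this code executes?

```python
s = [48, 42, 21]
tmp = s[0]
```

Indexing a list of ints returns int (s[0] = 48)

int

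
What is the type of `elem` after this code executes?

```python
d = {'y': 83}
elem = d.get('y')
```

dict.get() returns the value (int) when key is found

int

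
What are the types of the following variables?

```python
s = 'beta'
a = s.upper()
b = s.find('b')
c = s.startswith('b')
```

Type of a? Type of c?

str.upper() returns str; str.startswith() returns bool

str, bool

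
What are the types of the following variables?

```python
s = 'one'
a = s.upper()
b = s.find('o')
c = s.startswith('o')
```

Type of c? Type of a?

str.startswith() returns bool; str.upper() returns str

bool, str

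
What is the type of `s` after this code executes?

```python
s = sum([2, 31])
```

sum() of ints returns int

int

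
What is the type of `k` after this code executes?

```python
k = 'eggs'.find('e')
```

str.find() returns int (index, or -1)

int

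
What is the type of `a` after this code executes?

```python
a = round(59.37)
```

round() with no ndigits arg returns int

int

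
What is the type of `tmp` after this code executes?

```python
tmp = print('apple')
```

print() returns None

NoneType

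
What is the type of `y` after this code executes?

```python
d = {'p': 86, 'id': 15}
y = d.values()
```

.values() returns a dict_values view object

dict_values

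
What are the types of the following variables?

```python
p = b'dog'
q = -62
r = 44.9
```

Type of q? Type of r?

q is int; r is float

int, float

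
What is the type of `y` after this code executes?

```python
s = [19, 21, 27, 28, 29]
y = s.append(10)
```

list.append() returns None (mutates in place)

NoneType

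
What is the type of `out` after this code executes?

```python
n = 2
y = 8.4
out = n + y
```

int + float returns float (2 + 8.4 = 10.4)

float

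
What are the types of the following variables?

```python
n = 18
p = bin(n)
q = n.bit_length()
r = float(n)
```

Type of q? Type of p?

int.bit_length() returns int; bin() returns str

int, str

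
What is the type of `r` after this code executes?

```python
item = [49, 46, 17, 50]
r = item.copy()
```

list.copy() returns list

list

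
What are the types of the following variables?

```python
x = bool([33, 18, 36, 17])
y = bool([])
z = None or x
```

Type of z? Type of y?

None or <bool> returns the bool; bool() returns bool

bool, bool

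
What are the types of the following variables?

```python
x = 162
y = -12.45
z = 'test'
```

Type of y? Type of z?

y is float; z is str

float, str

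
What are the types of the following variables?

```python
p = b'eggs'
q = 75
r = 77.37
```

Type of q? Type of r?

q is int; r is float

int, float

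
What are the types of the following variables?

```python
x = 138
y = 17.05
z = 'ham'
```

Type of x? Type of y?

x is int; y is float

int, float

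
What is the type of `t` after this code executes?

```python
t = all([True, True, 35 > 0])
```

all() returns bool

bool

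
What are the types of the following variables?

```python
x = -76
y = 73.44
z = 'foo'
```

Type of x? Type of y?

x is int; y is float

int, float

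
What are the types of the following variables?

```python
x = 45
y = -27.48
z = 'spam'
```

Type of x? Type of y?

x is int; y is float

int, float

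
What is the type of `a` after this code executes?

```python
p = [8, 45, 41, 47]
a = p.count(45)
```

list.count() returns int

int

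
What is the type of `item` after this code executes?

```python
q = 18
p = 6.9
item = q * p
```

int * float returns float (18 * 6.9 = 124.2)

float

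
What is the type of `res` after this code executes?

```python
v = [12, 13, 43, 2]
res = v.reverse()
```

list.reverse() returns None

NoneType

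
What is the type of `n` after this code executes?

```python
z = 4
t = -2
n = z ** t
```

int ** negative int returns float

float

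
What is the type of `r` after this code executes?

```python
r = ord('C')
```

ord() returns int (Unicode code point)

int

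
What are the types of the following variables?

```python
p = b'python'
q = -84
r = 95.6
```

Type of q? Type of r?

q is int; r is float

int, float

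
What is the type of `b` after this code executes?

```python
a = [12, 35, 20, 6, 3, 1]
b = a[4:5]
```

Slicing a list always returns a list

list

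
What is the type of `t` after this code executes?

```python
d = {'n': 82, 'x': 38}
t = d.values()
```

.values() returns a dict_values view object

dict_values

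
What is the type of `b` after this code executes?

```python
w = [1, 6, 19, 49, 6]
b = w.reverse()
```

list.reverse() returns None

NoneType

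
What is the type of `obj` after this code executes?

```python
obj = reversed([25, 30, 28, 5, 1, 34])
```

reversed() on a list returns a list_reverseiterator

list_reverseiterator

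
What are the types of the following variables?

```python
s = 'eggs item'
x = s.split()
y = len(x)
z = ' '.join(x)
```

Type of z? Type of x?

str.join() returns str; str.split() returns list

str, list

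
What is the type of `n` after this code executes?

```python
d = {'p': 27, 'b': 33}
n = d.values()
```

.values() returns a dict_values view object

dict_values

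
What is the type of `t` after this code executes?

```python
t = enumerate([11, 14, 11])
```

enumerate() returns an enumerate iterator object

enumerate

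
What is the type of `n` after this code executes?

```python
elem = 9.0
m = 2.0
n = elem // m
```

float // float returns float (floor division preserves float type)

float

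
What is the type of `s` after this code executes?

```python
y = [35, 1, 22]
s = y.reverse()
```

list.reverse() returns None

NoneType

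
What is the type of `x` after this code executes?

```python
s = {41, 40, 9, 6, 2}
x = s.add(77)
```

set.add() returns None (mutates in place)

NoneType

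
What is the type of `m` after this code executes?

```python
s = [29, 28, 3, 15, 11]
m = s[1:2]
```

Slicing a list always returns a list

list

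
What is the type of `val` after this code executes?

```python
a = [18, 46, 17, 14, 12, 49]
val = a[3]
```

Indexing a list of ints returns int (a[3] = 14)

int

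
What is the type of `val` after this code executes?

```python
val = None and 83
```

'and' returns first falsy value (None)

NoneType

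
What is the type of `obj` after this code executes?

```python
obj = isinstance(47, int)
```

isinstance() returns bool

bool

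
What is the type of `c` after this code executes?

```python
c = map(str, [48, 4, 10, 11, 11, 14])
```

map() returns a map iterator object

map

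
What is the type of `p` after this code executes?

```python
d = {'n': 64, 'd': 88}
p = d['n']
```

Accessing dict[str, int] with key 'n' returns int value 64

int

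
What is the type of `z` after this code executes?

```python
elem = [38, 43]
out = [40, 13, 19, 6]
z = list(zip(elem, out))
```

list(zip(...)) returns a list of tuples

list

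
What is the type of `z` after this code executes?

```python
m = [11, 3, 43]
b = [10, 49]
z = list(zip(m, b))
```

list(zip(...)) returns a list of tuples

list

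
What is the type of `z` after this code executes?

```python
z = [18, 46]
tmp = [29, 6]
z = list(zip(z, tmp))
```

list(zip(...)) returns a list of tuples

list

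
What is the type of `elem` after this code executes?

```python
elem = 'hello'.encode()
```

str.encode() returns bytes

bytes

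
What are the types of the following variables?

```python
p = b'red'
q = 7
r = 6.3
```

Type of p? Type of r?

p is bytes; r is float

bytes, float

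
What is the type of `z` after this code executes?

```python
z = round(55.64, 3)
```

round() with ndigits arg returns float

float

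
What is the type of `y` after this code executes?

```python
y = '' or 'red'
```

'or' returns first truthy value ('red', which is str)

str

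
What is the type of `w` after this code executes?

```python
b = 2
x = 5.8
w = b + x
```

int + float returns float (2 + 5.8 = 7.8)

float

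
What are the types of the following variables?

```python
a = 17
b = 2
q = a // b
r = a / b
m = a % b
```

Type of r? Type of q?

int / int returns float; int // int returns int

float, int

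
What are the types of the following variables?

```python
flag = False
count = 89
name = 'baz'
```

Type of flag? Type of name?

flag is bool; name is str

bool, str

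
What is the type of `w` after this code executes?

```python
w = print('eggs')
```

print() returns None

NoneType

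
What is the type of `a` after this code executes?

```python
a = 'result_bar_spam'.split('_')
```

str.split() returns list

list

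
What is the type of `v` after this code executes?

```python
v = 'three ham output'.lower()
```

str.lower() returns str

str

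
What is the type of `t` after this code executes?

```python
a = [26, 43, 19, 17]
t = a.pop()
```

list.pop() returns the popped element (int here)

int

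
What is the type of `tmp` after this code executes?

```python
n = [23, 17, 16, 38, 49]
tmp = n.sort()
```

list.sort() returns None (sorts in place)

NoneType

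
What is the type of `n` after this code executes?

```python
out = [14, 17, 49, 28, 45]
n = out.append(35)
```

list.append() returns None (mutates in place)

NoneType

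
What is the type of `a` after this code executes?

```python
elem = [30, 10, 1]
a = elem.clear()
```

list.clear() returns None

NoneType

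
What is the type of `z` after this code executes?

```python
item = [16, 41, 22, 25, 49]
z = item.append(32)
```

list.append() returns None (mutates in place)

NoneType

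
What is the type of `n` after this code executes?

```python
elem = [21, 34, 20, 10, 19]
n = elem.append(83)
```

list.append() returns None (mutates in place)

NoneType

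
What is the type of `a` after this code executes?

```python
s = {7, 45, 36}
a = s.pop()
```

Popping from a set of ints returns int

int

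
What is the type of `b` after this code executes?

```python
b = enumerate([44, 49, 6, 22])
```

enumerate() returns an enumerate iterator object

enumerate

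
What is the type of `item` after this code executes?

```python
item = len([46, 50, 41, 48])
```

len() always returns int

int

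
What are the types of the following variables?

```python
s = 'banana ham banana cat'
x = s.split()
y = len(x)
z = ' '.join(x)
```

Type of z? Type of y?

str.join() returns str; len() returns int

str, int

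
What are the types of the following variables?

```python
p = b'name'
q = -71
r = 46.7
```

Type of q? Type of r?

q is int; r is float

int, float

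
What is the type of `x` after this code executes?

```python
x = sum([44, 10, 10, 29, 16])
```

sum() of ints returns int

int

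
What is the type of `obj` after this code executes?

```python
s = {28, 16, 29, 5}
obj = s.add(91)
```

set.add() returns None (mutates in place)

NoneType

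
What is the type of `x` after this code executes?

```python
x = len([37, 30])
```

len() always returns int

int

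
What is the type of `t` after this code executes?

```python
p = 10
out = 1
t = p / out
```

int / int always returns float in Python 3 (10 / 1 = 10)

float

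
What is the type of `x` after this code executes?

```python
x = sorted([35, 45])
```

sorted() always returns list

list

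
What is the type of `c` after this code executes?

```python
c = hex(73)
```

hex() returns str representation

str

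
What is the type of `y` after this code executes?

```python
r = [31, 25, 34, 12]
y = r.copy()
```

list.copy() returns list

list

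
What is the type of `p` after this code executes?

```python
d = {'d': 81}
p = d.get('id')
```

dict.get() returns None when key 'id' is not found and no default given

NoneType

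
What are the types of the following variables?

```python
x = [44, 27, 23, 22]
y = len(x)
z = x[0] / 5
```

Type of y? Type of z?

len() returns int; int / int returns float

int, float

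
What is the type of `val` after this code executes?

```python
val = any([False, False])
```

any() returns bool

bool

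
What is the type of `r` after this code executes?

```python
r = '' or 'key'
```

'or' returns first truthy value ('key', which is str)

str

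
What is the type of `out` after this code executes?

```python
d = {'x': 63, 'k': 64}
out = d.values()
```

.values() returns a dict_values view object

dict_values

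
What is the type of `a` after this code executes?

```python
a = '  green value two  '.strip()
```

str.strip() returns str

str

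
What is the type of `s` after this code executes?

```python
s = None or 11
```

'or' with None returns the other value (11, int)

int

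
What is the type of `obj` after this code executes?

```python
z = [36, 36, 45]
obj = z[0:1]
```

Slicing a list always returns a list

list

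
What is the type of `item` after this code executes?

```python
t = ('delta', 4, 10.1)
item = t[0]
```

Index 0 of tuple is 'delta' which is str

str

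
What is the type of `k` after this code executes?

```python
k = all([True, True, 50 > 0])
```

all() returns bool

bool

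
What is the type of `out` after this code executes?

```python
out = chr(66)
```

chr() returns str (single character)

str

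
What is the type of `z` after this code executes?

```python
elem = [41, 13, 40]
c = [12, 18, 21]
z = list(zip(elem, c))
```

list(zip(...)) returns a list of tuples

list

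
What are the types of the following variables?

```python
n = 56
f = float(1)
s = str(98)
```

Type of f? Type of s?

f is float; s is str

float, str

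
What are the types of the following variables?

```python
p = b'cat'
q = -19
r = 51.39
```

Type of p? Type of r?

p is bytes; r is float

bytes, float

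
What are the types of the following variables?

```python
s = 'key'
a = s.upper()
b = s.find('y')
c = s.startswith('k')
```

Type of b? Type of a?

str.find() returns int; str.upper() returns str

int, str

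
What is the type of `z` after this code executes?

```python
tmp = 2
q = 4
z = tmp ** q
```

int ** positive int returns int (2 ** 4 = 16)

int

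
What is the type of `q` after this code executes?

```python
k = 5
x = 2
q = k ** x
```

int ** positive int returns int (5 ** 2 = 25)

int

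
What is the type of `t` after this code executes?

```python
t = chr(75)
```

chr() returns str (single character)

str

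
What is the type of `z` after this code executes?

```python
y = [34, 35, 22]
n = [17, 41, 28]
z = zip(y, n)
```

zip() returns a zip iterator object

zip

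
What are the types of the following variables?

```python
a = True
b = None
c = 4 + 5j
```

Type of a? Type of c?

a is bool; c is complex

bool, complex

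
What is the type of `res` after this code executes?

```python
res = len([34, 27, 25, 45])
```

len() always returns int

int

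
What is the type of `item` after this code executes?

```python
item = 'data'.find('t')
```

str.find() returns int (index, or -1)

int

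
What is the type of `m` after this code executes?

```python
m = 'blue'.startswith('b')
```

str.startswith() returns bool

bool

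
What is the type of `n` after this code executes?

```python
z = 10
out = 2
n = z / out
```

int / int always returns float in Python 3 (10 / 2 = 5)

float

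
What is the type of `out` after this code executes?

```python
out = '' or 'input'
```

'or' returns first truthy value ('input', which is str)

str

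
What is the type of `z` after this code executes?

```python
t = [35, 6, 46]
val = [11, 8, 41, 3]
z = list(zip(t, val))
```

list(zip(...)) returns a list of tuples

list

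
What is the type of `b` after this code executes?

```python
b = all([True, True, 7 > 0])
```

all() returns bool

bool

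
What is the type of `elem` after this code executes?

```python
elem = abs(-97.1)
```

abs() of float returns float

float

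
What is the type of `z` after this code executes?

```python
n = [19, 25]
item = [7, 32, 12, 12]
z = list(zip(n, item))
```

list(zip(...)) returns a list of tuples

list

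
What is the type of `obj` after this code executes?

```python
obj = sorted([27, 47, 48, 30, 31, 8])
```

sorted() always returns list

list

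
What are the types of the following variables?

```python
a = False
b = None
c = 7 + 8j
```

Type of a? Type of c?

a is bool; c is complex

bool, complex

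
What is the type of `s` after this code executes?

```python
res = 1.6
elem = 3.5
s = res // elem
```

float // float returns float (floor division preserves float type)

float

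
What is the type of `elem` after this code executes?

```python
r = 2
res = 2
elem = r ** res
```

int ** positive int returns int (2 ** 2 = 4)

int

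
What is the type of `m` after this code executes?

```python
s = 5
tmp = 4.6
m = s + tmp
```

int + float returns float (5 + 4.6 = 9.6)

float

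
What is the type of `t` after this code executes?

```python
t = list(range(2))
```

list(range(...)) returns list

list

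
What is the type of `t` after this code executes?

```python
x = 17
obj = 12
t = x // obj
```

int // int returns int (17 // 12 = 1)

int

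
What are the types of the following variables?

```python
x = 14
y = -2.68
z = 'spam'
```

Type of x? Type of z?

x is int; z is str

int, str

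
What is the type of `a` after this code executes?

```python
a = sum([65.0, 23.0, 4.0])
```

sum() of floats returns float

float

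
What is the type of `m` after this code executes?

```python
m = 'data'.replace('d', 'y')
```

str.replace() returns str

str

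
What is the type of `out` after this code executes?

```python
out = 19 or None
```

'or' returns first truthy value (19, int)

int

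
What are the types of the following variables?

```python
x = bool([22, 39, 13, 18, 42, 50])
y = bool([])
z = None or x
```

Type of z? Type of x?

None or <bool> returns the bool; bool() returns bool

bool, bool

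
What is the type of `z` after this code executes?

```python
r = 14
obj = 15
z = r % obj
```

int % int returns int (14 % 15 = 14)

int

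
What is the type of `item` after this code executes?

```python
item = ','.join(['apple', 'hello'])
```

str.join() returns str

str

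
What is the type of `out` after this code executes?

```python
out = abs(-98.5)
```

abs() of float returns float

float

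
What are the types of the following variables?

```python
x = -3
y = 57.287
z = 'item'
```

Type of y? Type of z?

y is float; z is str

float, str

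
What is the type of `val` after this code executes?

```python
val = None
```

None has type NoneType

NoneType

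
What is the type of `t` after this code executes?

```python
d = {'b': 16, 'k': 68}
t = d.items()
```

dict.items() returns a dict_items view

dict_items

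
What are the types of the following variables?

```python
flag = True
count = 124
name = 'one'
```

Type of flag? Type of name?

flag is bool; name is str

bool, str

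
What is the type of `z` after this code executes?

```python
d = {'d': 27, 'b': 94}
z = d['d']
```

Accessing dict[str, int] with key 'd' returns int value 27

int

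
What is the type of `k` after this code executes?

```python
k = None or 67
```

'or' with None returns the other value (67, int)

int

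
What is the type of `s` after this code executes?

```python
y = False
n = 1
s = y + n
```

bool + int returns int (False is 0, so 0 + 1 = 1)

int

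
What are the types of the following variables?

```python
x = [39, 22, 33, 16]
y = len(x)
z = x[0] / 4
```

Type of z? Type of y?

int / int returns float; len() returns int

float, int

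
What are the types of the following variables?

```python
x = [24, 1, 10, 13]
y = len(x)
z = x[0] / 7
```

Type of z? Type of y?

int / int returns float; len() returns int

float, int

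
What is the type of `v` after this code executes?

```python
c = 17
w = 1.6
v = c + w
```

int + float returns float (17 + 1.6 = 18.6)

float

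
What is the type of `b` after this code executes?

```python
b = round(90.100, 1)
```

round() with ndigits arg returns float

float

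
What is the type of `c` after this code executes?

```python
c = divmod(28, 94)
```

divmod() returns a tuple (quotient, remainder)

tuple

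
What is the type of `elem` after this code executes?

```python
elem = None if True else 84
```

Ternary: condition is True, if branch (None) taken → NoneType

NoneType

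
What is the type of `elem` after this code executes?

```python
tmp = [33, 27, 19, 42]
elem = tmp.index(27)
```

list.index() returns int

int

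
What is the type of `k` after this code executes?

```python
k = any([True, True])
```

any() returns bool

bool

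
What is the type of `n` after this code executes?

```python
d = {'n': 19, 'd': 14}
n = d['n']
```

Accessing dict[str, int] with key 'n' returns int value 19

int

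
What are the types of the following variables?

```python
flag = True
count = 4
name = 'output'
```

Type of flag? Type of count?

flag is bool; count is int

bool, int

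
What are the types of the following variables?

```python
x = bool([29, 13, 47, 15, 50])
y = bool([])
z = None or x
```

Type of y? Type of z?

bool() returns bool; None or <bool> returns the bool

bool, bool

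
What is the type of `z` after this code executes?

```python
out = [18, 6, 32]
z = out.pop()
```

list.pop() returns the popped element (int here)

int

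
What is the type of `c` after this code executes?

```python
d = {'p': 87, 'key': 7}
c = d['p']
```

Accessing dict[str, int] with key 'p' returns int value 87

int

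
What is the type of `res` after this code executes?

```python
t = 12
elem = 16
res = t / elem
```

int / int always returns float in Python 3 (12 / 16 = 0.75)

float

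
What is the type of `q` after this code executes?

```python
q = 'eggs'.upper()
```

str.upper() returns str

str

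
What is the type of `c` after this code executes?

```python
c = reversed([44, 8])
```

reversed() on a list returns a list_reverseiterator

list_reverseiterator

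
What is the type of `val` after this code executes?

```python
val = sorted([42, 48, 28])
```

sorted() always returns list

list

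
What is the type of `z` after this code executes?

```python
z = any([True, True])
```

any() returns bool

bool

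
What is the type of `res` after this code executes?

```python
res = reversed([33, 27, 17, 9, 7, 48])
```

reversed() on a list returns a list_reverseiterator

list_reverseiterator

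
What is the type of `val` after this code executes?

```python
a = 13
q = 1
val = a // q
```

int // int returns int (13 // 1 = 13)

int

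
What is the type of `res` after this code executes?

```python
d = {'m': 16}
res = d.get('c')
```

dict.get() returns None when key 'c' is not found and no default given

NoneType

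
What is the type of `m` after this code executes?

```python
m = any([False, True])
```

any() returns bool

bool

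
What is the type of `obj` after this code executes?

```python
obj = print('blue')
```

print() returns None

NoneType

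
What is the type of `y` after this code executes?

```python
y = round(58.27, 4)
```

round() with ndigits arg returns float

float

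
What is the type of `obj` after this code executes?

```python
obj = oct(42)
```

oct() returns str representation

str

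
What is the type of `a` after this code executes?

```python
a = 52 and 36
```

'and' returns the last value when all truthy (36, which is int)

int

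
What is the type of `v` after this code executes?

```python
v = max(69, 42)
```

max() of ints returns int

int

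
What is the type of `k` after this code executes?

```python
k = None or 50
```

'or' with None returns the other value (50, int)

int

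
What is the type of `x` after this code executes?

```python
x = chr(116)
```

chr() returns str (single character)

str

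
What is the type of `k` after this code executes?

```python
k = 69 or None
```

'or' returns first truthy value (69, int)

int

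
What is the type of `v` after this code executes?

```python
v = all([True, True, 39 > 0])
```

all() returns bool

bool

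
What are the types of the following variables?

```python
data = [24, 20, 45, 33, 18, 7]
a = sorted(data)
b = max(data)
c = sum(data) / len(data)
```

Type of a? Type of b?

sorted() returns list; max of ints returns int

list, int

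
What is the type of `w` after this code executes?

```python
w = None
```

None has type NoneType

NoneType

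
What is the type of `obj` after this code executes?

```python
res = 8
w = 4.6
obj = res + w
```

int + float returns float (8 + 4.6 = 12.6)

float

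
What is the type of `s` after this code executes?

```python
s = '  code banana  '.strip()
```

str.strip() returns str

str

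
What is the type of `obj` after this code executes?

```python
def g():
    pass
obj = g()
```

A function with no return statement returns None

NoneType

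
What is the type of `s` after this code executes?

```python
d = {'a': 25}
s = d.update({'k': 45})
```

dict.update() returns None

NoneType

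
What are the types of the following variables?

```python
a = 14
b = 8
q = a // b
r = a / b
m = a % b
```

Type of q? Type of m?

int // int returns int; int % int returns int

int, int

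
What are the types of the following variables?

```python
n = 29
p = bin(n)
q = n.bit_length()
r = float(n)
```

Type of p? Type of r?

bin() returns str; float() returns float

str, float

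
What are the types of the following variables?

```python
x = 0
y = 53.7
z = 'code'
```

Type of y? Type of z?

y is float; z is str

float, str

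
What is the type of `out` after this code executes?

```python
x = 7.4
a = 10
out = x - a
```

float - int returns float (7.4 - 10 = -2.6)

float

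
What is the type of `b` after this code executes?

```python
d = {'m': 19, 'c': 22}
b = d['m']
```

Accessing dict[str, int] with key 'm' returns int value 19

int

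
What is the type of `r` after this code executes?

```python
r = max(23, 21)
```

max() of ints returns int

int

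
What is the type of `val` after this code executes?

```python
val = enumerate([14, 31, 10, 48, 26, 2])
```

enumerate() returns an enumerate iterator object

enumerate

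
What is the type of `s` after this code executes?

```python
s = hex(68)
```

hex() returns str representation

str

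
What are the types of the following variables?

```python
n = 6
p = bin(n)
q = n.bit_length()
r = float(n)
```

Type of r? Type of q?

float() returns float; int.bit_length() returns int

float, int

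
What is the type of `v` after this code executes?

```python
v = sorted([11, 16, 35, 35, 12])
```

sorted() always returns list

list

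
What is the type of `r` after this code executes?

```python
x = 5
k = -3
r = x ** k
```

int ** negative int returns float

float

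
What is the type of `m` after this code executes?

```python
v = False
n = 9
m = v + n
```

bool + int returns int (False is 0, so 0 + 9 = 9)

int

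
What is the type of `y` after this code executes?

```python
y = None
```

None has type NoneType

NoneType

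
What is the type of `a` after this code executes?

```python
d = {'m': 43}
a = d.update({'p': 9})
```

dict.update() returns None

NoneType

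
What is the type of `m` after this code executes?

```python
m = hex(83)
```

hex() returns str representation

str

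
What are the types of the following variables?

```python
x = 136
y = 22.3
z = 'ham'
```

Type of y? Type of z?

y is float; z is str

float, str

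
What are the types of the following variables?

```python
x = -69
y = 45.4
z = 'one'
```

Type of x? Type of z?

x is int; z is str

int, str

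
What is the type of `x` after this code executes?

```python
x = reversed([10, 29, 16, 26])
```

reversed() on a list returns a list_reverseiterator

list_reverseiterator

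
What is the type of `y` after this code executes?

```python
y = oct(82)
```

oct() returns str representation

str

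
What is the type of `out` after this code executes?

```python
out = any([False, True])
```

any() returns bool

bool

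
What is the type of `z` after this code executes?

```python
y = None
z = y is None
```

'is' comparison returns bool

bool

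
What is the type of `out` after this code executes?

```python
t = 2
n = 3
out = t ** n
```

int ** positive int returns int (2 ** 3 = 8)

int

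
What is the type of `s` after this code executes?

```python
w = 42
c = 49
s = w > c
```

Comparison operators return bool

bool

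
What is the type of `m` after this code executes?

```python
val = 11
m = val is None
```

'is' comparison returns bool

bool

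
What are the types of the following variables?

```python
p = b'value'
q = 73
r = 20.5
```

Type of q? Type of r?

q is int; r is float

int, float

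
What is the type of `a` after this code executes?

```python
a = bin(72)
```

bin() returns str representation

str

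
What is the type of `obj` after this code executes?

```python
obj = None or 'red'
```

'or' with None returns the other value ('red', str)

str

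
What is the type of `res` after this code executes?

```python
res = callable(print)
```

callable() returns bool

bool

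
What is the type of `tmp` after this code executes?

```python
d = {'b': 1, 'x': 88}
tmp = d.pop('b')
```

dict.pop() returns the value (int)

int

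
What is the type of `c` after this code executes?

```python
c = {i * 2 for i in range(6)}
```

A set comprehension {expr for x in iterable} produces a set

set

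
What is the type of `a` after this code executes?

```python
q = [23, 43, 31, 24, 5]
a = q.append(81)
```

list.append() returns None (mutates in place)

NoneType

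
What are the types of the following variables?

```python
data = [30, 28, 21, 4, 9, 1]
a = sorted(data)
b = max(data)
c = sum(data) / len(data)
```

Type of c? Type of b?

int / int returns float; max of ints returns int

float, int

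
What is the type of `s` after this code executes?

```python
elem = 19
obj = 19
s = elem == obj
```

Equality comparison returns bool

bool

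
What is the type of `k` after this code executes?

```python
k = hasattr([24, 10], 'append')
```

hasattr() returns bool

bool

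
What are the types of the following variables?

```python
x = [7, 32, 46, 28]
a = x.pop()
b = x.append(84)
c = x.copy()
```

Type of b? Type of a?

list.append() returns None; list.pop() returns the element (int)

NoneType, int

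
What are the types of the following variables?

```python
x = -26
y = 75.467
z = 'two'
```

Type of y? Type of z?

y is float; z is str

float, str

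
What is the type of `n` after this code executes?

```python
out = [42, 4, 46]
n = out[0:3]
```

Slicing a list always returns a list

list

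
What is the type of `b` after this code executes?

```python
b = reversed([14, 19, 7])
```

reversed() on a list returns a list_reverseiterator

list_reverseiterator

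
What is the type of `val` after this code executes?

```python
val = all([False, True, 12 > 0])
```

all() returns bool

bool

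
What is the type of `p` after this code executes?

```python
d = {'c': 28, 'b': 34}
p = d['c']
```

Accessing dict[str, int] with key 'c' returns int value 28

int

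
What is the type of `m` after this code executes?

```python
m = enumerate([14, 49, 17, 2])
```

enumerate() returns an enumerate iterator object

enumerate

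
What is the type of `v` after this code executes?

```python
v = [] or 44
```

'or' returns first truthy value (44, which is int)

int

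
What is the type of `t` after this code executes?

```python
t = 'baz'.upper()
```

str.upper() returns str

str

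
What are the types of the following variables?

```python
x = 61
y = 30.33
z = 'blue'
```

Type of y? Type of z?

y is float; z is str

float, str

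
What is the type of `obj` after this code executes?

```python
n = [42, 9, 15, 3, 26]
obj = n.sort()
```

list.sort() returns None (sorts in place)

NoneType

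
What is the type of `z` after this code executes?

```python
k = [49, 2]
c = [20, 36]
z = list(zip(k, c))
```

list(zip(...)) returns a list of tuples

list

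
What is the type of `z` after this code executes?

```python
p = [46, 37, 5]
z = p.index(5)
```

list.index() returns int

int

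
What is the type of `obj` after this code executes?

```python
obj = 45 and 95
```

'and' returns the last value when all truthy (95, which is int)

int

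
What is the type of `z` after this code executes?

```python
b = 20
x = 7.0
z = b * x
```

int * float returns float (20 * 7.0 = 140.0)

float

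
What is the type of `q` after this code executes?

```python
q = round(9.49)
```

round() with no ndigits arg returns int

int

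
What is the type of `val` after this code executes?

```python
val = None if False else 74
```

Ternary: condition is False, else branch (74) taken → int

int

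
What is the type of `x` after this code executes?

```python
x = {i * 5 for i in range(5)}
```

A set comprehension {expr for x in iterable} produces a set

set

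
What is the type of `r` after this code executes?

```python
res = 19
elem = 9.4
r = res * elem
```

int * float returns float (19 * 9.4 = 178.6)

float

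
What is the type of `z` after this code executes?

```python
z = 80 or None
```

'or' returns first truthy value (80, int)

int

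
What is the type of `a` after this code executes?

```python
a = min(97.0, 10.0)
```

min() of floats returns float

float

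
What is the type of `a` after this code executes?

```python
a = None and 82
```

'and' returns first falsy value (None)

NoneType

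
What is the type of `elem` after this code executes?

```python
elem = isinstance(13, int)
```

isinstance() returns bool

bool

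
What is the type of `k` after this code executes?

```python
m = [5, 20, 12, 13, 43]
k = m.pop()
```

list.pop() returns the popped element (int here)

int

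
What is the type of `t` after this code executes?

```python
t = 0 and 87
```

'and' returns the first falsy value (0, which is int)

int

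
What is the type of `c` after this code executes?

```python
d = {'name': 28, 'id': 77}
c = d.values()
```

.values() returns a dict_values view object

dict_values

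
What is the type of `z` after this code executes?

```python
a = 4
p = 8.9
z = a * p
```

int * float returns float (4 * 8.9 = 35.6)

float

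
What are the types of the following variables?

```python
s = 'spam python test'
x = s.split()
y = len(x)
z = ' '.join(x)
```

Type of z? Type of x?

str.join() returns str; str.split() returns list

str, list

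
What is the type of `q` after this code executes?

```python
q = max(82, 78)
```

max() of ints returns int

int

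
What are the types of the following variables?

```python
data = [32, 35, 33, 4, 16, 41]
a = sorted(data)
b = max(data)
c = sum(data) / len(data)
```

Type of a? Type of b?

sorted() returns list; max of ints returns int

list, int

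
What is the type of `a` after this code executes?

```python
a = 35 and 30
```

'and' returns the last value when all truthy (30, which is int)

int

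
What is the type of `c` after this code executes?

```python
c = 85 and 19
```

'and' returns the last value when all truthy (19, which is int)

int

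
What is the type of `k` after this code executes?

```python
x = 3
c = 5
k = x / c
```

int / int always returns float in Python 3 (3 / 5 = 0.6)

float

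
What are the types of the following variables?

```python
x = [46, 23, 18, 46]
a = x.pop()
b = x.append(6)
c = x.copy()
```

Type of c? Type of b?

list.copy() returns list; list.append() returns None

list, NoneType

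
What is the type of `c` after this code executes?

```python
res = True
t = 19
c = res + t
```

bool + int returns int (True is 1, so 1 + 19 = 20)

int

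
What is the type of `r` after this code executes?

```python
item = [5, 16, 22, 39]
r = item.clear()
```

list.clear() returns None

NoneType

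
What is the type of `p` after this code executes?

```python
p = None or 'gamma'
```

'or' with None returns the other value ('gamma', str)

str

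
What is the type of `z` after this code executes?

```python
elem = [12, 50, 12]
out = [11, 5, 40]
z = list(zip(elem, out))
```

list(zip(...)) returns a list of tuples

list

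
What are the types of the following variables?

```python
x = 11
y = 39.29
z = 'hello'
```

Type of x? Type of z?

x is int; z is str

int, str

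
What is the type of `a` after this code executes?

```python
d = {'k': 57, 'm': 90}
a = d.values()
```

.values() returns a dict_values view object

dict_values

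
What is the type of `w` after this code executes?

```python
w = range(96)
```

range() returns a range object

range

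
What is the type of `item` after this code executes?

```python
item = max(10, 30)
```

max() of ints returns int

int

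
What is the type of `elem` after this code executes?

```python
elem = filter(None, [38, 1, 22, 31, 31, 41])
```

filter() returns a filter iterator object

filter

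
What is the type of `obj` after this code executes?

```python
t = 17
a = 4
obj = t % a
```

int % int returns int (17 % 4 = 1)

int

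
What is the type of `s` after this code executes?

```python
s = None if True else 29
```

Ternary: condition is True, if branch (None) taken → NoneType

NoneType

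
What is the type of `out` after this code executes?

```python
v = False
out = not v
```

'not' always returns bool

bool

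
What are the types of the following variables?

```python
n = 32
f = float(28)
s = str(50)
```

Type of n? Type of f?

n is int; f is float

int, float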